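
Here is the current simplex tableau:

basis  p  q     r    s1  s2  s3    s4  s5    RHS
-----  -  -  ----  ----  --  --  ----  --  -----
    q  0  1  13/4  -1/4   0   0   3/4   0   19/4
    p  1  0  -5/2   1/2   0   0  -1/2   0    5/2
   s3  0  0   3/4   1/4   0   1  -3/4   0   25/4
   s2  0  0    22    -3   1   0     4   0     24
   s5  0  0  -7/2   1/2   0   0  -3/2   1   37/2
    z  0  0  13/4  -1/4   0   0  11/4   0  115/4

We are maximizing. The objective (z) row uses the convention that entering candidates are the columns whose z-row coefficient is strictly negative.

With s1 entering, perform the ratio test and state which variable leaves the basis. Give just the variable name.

Ratios: row 1 (q): entry -1/4 ≤ 0, skip; row 2 (p): (5/2)/(1/2) = 5; row 3 (s3): (25/4)/(1/4) = 25; row 4 (s2): entry -3 ≤ 0, skip; row 5 (s5): (37/2)/(1/2) = 37.
Minimum ratio 5 is in the p row, so p leaves.

p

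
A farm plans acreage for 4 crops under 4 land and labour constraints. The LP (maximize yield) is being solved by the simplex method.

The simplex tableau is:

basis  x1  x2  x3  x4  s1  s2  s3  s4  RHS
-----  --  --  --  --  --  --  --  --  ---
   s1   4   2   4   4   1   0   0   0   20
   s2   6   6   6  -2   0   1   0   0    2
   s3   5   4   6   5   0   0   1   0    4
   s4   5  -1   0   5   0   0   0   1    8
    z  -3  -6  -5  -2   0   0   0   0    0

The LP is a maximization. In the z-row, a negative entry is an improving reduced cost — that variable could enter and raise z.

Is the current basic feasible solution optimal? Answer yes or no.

Column x1 has objective-row coefficient -3, which is negative; an improving pivot exists, so not yet optimal.

no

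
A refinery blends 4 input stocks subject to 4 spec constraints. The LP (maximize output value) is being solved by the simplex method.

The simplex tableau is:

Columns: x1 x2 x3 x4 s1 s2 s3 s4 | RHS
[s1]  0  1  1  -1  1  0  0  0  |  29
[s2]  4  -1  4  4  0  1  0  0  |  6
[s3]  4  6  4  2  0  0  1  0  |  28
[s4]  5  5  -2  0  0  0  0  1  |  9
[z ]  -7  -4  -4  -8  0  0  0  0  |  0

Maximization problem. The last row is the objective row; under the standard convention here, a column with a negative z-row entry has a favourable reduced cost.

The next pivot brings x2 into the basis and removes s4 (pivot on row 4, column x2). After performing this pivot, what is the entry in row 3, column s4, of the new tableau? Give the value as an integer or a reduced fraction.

Pivot element is row 4, column x2: 5.
Normalize row 4: new (row 4, s4) = 1/5 = 1/5.
row 3 ← row 3 − 6·(new row 4): 0 − 6·(1/5) = -6/5.

-6/5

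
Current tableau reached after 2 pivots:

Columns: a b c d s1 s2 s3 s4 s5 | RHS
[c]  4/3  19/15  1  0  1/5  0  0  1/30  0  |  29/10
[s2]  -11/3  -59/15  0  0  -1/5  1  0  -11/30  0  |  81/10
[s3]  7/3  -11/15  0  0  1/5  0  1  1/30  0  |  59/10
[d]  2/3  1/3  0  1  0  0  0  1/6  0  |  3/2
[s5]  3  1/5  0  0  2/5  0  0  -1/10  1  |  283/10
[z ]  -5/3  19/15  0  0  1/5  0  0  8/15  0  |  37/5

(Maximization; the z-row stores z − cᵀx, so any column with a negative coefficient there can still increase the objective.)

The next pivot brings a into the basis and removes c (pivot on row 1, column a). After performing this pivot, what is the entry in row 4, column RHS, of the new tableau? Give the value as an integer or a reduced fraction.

Pivot element is row 1, column a: 4/3.
Normalize row 1: new (row 1, RHS) = (29/10)/(4/3) = 87/40.
row 4 ← row 4 − (2/3)·(new row 1): 3/2 − (2/3)·(87/40) = 1/20.

1/20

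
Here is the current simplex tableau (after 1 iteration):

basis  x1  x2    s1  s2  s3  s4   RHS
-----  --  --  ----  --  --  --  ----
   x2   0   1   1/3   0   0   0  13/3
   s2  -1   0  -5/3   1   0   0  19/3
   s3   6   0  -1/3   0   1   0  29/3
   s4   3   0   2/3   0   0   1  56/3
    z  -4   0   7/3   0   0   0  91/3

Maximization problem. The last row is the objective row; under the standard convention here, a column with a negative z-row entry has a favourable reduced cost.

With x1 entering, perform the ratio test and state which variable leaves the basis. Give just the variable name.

Ratios: row 1 (x2): entry 0 ≤ 0, skip; row 2 (s2): entry -1 ≤ 0, skip; row 3 (s3): (29/3)/6 = 29/18; row 4 (s4): (56/3)/3 = 56/9.
Minimum ratio 29/18 is in the s3 row, so s3 leaves.

s3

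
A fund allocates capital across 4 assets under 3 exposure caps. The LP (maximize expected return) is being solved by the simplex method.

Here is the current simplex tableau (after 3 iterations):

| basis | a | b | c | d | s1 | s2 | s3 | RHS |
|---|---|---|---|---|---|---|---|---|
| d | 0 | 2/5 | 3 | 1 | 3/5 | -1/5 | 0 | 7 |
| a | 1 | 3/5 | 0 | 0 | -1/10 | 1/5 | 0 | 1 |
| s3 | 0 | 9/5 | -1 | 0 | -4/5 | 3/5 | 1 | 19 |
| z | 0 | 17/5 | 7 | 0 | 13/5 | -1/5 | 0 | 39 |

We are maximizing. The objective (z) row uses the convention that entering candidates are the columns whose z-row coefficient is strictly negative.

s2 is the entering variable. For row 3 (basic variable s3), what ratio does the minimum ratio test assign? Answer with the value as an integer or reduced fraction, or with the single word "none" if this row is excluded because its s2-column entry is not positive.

Ratio = RHS / (s2 entry) = 19 / (3/5) = 95/3.

95/3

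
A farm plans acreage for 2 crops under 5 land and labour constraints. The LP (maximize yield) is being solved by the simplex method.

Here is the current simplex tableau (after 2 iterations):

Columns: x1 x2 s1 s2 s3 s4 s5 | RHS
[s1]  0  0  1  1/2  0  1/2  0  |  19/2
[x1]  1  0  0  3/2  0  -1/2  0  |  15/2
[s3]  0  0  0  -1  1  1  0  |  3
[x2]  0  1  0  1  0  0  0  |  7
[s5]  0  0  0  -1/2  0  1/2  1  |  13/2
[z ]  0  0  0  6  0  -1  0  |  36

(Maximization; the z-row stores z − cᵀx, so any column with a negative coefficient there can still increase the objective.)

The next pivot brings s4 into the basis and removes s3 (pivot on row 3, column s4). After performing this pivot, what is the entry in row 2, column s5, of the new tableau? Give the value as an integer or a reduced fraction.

Pivot element is row 3, column s4: 1.
Normalize row 3: new (row 3, s5) = 0/1 = 0.
row 2 ← row 2 − (-1/2)·(new row 3): 0 − (-1/2)·0 = 0.

0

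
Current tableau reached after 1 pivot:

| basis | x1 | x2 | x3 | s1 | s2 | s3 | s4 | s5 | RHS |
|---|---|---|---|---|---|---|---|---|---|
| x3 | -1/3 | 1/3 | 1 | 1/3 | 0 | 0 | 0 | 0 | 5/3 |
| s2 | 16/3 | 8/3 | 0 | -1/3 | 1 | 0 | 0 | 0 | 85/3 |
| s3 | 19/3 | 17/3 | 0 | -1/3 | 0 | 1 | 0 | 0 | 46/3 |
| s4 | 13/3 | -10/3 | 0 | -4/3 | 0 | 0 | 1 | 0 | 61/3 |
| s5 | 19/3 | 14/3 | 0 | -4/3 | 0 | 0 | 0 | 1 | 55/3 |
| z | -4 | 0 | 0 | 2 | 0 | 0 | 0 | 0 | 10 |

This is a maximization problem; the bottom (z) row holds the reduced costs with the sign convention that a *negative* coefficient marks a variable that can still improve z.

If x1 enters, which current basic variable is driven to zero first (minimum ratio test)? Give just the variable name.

Ratios: row 1 (x3): entry -1/3 ≤ 0, skip; row 2 (s2): (85/3)/(16/3) = 85/16; row 3 (s3): (46/3)/(19/3) = 46/19; row 4 (s4): (61/3)/(13/3) = 61/13; row 5 (s5): (55/3)/(19/3) = 55/19.
Minimum ratio 46/19 is in the s3 row, so s3 leaves.

s3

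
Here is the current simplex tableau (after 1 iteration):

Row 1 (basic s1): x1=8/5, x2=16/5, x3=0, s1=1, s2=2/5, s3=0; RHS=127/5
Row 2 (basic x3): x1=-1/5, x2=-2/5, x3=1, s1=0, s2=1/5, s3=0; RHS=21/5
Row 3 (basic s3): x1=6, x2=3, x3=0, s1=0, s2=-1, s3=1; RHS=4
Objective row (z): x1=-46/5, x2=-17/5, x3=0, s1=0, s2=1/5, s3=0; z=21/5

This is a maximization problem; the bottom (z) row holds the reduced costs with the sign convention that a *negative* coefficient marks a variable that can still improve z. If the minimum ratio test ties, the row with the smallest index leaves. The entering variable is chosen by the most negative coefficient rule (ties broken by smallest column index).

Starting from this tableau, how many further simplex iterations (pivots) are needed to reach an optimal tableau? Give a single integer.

3

pivot: x1 in, s3 out → z = 31/3
pivot: s2 in, x3 out → z = 45
pivot: x2 in, s1 out → z = 142/3
No improving column remains; optimal.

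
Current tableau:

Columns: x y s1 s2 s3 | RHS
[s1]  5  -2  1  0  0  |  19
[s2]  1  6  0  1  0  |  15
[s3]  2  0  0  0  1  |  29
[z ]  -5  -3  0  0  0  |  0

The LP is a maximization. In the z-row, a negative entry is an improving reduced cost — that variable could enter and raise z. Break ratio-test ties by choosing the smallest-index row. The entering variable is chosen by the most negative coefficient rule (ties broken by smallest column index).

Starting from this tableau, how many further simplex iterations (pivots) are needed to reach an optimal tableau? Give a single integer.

2

pivot: x in, s1 out → z = 19
pivot: y in, s2 out → z = 111/4
No improving column remains; optimal.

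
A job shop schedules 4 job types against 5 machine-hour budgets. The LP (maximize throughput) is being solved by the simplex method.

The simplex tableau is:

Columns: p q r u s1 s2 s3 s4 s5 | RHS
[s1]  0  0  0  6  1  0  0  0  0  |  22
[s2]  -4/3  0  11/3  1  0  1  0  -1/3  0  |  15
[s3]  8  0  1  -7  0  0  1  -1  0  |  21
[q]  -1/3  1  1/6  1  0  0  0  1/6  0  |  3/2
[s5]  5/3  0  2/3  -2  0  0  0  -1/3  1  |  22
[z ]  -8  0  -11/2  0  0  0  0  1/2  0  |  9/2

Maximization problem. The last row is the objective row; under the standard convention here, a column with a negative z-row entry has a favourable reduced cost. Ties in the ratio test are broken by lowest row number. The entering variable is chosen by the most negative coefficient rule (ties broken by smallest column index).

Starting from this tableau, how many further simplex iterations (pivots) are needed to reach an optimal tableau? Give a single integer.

3

pivot: p in, s3 out → z = 51/2
pivot: u in, q out → z = 1665/34
pivot: r in, s2 out → z = 1341/22
No improving column remains; optimal.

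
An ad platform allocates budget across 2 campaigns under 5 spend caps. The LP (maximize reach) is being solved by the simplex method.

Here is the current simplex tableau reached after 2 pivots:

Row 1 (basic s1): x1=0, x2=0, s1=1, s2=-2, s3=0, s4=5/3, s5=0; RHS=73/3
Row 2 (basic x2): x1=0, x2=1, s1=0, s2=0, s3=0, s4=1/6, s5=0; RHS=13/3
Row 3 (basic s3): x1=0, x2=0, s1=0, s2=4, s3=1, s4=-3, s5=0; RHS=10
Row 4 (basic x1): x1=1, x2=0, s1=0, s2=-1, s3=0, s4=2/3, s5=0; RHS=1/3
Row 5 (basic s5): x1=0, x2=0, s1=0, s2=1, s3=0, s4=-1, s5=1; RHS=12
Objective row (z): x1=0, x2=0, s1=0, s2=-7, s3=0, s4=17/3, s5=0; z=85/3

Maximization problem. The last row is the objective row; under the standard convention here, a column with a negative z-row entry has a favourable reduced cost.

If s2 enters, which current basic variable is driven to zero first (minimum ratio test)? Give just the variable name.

s3

Ratios: row 1 (s1): entry -2 ≤ 0, skip; row 2 (x2): entry 0 ≤ 0, skip; row 3 (s3): 10/4 = 5/2; row 4 (x1): entry -1 ≤ 0, skip; row 5 (s5): 12/1 = 12.
Minimum ratio 5/2 is in the s3 row, so s3 leaves.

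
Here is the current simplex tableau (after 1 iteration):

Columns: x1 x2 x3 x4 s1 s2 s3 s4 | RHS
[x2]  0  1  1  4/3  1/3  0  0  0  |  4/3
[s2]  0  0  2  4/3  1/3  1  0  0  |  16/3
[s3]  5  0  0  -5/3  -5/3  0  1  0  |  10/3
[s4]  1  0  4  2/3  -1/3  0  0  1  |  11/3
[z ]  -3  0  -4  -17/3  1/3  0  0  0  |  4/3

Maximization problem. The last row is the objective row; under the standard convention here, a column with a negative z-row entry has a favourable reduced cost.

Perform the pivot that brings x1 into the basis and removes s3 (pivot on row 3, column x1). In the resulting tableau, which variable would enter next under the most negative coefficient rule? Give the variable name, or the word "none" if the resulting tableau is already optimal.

Pivot element 5. New z-row = old z-row − (-3)·(row 3/5).
Updated z-row coefficients: x1: 0, x2: 0, x3: -4, x4: -20/3, s1: -2/3, s2: 0, s3: 3/5, s4: 0.
The most negative is -20/3 in column x4, so x4 would enter next.

x4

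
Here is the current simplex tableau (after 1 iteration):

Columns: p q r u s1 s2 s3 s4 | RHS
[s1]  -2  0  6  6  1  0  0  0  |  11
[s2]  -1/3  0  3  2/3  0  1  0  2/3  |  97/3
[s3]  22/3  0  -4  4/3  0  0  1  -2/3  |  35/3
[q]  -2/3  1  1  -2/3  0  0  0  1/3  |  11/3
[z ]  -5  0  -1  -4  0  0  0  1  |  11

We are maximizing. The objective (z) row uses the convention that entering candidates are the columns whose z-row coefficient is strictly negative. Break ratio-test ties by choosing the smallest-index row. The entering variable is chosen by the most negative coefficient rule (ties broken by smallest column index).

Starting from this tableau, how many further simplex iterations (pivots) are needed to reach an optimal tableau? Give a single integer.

2

pivot: p in, s3 out → z = 417/22
pivot: r in, s1 out → z = 535/18
No improving column remains; optimal.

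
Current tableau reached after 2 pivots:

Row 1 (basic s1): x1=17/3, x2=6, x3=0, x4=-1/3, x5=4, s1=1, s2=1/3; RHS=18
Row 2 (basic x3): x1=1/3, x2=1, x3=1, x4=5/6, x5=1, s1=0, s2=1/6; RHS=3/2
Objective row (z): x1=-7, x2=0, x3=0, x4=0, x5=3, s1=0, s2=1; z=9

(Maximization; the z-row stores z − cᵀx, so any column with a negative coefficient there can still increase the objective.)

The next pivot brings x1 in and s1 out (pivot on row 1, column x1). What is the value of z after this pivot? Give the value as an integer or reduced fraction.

531/17

Minimum ratio for x1: 18/(17/3) = 54/17.
z changes by −(z-row coeff of x1)·ratio = −(-7)·(54/17) = 378/17.
New z = 9 + (378/17) = 531/17.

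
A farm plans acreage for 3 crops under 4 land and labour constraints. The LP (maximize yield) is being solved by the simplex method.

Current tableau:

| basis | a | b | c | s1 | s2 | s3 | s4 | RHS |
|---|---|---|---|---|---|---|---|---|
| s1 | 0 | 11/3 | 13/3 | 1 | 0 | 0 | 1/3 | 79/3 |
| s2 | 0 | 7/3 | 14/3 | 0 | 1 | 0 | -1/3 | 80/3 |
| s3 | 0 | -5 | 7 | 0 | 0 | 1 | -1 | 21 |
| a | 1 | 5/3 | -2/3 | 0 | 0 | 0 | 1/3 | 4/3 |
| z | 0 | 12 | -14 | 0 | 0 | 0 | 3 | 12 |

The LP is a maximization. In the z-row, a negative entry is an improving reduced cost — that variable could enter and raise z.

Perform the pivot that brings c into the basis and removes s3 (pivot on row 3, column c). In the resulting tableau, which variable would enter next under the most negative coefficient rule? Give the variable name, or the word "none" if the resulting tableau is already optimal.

none

Pivot element 7. New z-row = old z-row − (-14)·(row 3/7).
Updated z-row coefficients: a: 0, b: 2, c: 0, s1: 0, s2: 0, s3: 2, s4: 1.
No coefficient is strictly negative; the tableau after this pivot is optimal.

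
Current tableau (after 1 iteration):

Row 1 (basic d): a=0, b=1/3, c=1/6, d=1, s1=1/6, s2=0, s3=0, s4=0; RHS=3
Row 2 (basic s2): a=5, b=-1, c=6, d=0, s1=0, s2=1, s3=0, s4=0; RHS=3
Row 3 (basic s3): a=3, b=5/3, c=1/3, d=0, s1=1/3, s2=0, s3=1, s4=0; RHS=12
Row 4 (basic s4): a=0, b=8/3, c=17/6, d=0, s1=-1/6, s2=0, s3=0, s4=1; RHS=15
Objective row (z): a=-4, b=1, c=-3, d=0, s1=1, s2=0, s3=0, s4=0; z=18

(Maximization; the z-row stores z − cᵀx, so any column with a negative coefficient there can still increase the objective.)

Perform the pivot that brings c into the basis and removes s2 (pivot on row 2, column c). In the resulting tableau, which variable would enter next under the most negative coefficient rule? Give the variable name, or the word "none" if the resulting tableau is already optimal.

Pivot element 6. New z-row = old z-row − (-3)·(row 2/6).
Updated z-row coefficients: a: -3/2, b: 1/2, c: 0, d: 0, s1: 1, s2: 1/2, s3: 0, s4: 0.
The most negative is -3/2 in column a, so a would enter next.

a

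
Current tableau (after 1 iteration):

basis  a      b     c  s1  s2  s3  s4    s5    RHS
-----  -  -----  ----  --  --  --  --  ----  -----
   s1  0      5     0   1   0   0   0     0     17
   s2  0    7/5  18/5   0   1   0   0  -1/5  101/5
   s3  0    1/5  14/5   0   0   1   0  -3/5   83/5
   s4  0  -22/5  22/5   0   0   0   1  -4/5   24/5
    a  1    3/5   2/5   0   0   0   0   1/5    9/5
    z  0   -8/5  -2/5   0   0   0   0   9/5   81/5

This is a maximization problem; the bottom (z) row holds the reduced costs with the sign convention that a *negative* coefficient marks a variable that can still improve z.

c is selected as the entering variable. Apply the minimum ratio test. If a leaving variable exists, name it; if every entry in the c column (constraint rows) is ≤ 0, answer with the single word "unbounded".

Ratios: row 1 (s1): entry 0 ≤ 0, skip; row 2 (s2): (101/5)/(18/5) = 101/18; row 3 (s3): (83/5)/(14/5) = 83/14; row 4 (s4): (24/5)/(22/5) = 12/11; row 5 (a): (9/5)/(2/5) = 9/2.
Minimum ratio is in the s4 row, so s4 leaves.

s4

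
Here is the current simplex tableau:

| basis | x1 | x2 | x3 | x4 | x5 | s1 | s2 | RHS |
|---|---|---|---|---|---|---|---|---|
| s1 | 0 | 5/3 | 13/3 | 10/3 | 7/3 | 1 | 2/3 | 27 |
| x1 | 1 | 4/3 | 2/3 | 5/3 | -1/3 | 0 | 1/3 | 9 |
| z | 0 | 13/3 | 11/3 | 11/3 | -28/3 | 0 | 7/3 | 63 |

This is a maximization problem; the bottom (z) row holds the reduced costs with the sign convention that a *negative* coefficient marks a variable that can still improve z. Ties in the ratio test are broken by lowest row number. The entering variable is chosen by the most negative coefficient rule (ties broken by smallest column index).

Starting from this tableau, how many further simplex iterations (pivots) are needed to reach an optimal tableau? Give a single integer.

pivot: x5 in, s1 out → z = 171
No improving column remains; optimal.

1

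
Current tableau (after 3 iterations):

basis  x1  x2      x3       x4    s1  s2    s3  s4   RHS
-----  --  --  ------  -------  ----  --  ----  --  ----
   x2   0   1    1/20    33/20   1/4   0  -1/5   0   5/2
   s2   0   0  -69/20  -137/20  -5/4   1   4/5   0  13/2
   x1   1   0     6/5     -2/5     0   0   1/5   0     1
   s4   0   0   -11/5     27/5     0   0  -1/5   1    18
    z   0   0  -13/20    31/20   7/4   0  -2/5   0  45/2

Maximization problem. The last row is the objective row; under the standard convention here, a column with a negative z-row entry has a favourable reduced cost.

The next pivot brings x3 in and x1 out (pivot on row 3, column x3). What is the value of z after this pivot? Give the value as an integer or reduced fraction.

Minimum ratio for x3: 1/(6/5) = 5/6.
z changes by −(z-row coeff of x3)·ratio = −(-13/20)·(5/6) = 13/24.
New z = 45/2 + (13/24) = 553/24.

553/24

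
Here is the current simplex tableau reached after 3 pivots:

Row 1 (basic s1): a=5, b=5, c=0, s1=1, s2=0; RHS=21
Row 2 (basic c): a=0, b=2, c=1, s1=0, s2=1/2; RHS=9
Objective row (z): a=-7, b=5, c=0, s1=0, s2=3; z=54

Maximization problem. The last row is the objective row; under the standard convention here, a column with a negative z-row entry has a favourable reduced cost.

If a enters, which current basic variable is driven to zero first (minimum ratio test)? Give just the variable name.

s1

Ratios: row 1 (s1): 21/5 = 21/5; row 2 (c): entry 0 ≤ 0, skip.
Minimum ratio 21/5 is in the s1 row, so s1 leaves.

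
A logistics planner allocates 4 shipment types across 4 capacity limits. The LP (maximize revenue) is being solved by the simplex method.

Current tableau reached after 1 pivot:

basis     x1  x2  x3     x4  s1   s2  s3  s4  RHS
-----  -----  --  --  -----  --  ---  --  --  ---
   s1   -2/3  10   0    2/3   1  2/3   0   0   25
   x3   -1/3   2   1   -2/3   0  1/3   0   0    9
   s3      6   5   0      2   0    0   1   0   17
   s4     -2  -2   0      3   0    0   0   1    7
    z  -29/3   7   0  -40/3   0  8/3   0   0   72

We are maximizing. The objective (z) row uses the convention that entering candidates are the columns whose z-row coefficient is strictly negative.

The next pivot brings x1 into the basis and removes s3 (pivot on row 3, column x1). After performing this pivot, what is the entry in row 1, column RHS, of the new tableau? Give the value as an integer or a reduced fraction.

Pivot element is row 3, column x1: 6.
Normalize row 3: new (row 3, RHS) = 17/6 = 17/6.
row 1 ← row 1 − (-2/3)·(new row 3): 25 − (-2/3)·(17/6) = 242/9.

242/9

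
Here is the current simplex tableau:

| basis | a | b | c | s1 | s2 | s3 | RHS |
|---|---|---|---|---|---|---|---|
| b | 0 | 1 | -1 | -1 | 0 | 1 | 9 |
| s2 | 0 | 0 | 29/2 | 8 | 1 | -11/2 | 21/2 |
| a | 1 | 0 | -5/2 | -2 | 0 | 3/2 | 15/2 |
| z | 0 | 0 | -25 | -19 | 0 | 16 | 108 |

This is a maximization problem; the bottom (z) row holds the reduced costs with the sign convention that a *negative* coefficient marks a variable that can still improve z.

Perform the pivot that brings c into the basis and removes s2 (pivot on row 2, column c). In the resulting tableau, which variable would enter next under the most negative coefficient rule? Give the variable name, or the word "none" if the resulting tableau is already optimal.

Pivot element 29/2. New z-row = old z-row − (-25)·(row 2/(29/2)).
Updated z-row coefficients: a: 0, b: 0, c: 0, s1: -151/29, s2: 50/29, s3: 189/29.
The most negative is -151/29 in column s1, so s1 would enter next.

s1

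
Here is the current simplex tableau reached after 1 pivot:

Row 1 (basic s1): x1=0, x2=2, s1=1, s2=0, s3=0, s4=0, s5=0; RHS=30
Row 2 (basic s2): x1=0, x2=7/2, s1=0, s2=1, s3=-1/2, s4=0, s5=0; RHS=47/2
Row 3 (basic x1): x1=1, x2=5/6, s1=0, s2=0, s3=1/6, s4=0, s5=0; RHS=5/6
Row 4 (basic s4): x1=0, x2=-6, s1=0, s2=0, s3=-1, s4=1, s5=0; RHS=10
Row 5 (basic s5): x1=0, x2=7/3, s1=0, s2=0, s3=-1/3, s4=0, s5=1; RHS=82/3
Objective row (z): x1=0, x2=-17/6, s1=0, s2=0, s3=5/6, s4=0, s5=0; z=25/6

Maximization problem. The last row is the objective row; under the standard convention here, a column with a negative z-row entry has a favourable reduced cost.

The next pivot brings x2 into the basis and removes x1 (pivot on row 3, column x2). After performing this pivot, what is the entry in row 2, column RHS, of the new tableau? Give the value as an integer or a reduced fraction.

20

Pivot element is row 3, column x2: 5/6.
Normalize row 3: new (row 3, RHS) = (5/6)/(5/6) = 1.
row 2 ← row 2 − (7/2)·(new row 3): 47/2 − (7/2)·1 = 20.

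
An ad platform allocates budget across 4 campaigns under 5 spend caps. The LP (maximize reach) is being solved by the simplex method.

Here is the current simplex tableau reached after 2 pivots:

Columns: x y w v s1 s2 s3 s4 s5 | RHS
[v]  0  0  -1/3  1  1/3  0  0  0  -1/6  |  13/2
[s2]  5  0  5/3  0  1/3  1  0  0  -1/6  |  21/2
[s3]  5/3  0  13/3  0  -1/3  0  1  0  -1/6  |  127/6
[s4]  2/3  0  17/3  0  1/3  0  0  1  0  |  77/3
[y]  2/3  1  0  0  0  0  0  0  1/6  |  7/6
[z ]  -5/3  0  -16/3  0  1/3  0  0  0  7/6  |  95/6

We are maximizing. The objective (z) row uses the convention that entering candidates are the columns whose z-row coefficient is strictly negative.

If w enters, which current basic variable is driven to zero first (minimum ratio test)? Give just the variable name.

s4

Ratios: row 1 (v): entry -1/3 ≤ 0, skip; row 2 (s2): (21/2)/(5/3) = 63/10; row 3 (s3): (127/6)/(13/3) = 127/26; row 4 (s4): (77/3)/(17/3) = 77/17; row 5 (y): entry 0 ≤ 0, skip.
Minimum ratio 77/17 is in the s4 row, so s4 leaves.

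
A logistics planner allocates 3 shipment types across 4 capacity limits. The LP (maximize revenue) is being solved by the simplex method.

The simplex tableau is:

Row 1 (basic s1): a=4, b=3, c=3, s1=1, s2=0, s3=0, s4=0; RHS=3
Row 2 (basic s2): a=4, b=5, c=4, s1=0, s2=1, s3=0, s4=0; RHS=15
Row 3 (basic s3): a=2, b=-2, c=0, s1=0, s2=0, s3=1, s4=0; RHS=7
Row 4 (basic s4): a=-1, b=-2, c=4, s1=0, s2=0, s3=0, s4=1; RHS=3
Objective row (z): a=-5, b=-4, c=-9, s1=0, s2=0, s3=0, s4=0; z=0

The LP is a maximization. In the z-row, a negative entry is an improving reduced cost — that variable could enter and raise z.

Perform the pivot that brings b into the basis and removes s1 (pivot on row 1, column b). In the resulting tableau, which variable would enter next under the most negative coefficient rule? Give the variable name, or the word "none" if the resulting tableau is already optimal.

c

Pivot element 3. New z-row = old z-row − (-4)·(row 1/3).
Updated z-row coefficients: a: 1/3, b: 0, c: -5, s1: 4/3, s2: 0, s3: 0, s4: 0.
The most negative is -5 in column c, so c would enter next.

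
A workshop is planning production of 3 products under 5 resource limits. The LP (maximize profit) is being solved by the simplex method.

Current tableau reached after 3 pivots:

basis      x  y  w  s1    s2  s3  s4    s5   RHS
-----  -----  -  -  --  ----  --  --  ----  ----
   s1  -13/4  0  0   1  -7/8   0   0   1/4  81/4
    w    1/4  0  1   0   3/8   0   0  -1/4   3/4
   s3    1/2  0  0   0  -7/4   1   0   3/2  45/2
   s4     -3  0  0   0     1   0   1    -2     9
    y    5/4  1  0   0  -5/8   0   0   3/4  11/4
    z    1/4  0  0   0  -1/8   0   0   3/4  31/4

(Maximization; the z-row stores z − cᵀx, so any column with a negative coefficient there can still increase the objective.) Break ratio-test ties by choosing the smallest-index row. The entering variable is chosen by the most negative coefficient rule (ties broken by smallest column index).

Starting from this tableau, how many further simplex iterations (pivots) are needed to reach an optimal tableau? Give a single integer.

pivot: s2 in, w out → z = 8
No improving column remains; optimal.

1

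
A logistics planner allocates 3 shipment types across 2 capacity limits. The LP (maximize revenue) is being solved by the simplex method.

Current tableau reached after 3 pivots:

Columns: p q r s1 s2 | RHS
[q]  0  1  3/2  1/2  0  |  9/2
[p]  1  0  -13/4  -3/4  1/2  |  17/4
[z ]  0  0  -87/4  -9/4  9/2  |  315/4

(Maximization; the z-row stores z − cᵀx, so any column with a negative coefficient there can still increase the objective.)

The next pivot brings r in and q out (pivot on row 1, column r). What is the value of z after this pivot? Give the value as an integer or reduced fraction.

144

Minimum ratio for r: (9/2)/(3/2) = 3.
z changes by −(z-row coeff of r)·ratio = −(-87/4)·3 = 261/4.
New z = 315/4 + (261/4) = 144.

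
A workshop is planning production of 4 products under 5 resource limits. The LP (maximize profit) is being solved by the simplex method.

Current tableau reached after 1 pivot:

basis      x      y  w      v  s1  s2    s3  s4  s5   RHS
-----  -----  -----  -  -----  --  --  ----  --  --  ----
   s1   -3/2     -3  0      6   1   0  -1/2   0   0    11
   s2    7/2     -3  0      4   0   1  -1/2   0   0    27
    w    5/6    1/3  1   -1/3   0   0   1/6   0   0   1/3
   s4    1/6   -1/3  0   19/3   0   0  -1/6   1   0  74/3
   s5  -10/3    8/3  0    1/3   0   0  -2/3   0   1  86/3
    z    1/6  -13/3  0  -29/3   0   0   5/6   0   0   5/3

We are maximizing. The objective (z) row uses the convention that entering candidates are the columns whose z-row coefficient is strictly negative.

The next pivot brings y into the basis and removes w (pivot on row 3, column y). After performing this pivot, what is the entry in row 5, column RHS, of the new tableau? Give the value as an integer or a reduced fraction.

26

Pivot element is row 3, column y: 1/3.
Normalize row 3: new (row 3, RHS) = (1/3)/(1/3) = 1.
row 5 ← row 5 − (8/3)·(new row 3): 86/3 − (8/3)·1 = 26.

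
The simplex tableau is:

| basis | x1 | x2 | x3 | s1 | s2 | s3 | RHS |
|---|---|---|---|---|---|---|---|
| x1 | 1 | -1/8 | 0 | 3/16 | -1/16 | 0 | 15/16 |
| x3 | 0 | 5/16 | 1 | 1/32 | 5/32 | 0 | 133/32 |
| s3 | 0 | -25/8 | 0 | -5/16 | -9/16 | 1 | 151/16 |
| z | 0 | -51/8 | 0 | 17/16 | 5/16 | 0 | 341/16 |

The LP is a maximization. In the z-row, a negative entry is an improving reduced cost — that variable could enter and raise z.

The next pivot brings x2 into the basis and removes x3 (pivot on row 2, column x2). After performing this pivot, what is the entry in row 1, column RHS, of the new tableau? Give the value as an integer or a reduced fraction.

13/5

Pivot element is row 2, column x2: 5/16.
Normalize row 2: new (row 2, RHS) = (133/32)/(5/16) = 133/10.
row 1 ← row 1 − (-1/8)·(new row 2): 15/16 − (-1/8)·(133/10) = 13/5.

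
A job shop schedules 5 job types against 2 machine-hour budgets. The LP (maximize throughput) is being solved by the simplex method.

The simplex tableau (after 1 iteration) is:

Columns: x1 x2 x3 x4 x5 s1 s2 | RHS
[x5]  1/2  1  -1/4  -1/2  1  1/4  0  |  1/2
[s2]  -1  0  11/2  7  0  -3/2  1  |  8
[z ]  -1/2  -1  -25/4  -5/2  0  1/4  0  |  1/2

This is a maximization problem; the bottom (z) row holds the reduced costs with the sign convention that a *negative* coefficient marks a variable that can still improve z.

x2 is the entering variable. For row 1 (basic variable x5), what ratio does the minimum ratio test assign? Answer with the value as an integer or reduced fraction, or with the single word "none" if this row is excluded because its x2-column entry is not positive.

Ratio = RHS / (x2 entry) = (1/2) / 1 = 1/2.

1/2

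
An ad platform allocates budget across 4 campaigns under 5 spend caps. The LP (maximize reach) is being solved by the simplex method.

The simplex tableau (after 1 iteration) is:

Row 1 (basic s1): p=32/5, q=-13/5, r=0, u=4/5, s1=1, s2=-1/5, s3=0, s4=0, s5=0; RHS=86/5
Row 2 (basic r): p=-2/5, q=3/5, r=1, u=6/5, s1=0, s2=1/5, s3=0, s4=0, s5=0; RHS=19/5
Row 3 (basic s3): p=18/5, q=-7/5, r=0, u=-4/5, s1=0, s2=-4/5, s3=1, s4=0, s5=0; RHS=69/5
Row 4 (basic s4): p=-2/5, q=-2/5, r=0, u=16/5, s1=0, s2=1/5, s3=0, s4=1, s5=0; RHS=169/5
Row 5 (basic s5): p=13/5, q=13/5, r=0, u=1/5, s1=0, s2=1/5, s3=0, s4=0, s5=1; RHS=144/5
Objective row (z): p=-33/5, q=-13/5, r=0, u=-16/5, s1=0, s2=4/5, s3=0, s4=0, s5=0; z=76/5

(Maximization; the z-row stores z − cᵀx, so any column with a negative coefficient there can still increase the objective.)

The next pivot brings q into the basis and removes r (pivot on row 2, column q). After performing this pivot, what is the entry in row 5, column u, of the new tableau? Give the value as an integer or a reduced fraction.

Pivot element is row 2, column q: 3/5.
Normalize row 2: new (row 2, u) = (6/5)/(3/5) = 2.
row 5 ← row 5 − (13/5)·(new row 2): 1/5 − (13/5)·2 = -5.

-5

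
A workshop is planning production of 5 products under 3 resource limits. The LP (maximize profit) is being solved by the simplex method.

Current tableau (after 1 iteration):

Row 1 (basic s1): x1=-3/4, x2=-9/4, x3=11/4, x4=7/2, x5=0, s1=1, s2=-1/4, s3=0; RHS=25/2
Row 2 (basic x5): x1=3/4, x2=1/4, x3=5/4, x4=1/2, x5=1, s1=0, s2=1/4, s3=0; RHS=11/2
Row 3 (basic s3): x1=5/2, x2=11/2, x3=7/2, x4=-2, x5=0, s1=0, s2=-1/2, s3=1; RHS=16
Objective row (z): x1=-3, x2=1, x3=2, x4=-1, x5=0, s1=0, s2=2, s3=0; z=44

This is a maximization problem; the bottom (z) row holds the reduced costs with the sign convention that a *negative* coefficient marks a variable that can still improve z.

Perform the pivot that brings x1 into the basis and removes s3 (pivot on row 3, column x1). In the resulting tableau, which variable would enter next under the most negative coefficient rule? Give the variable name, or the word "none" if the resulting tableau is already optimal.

Pivot element 5/2. New z-row = old z-row − (-3)·(row 3/(5/2)).
Updated z-row coefficients: x1: 0, x2: 38/5, x3: 31/5, x4: -17/5, x5: 0, s1: 0, s2: 7/5, s3: 6/5.
The most negative is -17/5 in column x4, so x4 would enter next.

x4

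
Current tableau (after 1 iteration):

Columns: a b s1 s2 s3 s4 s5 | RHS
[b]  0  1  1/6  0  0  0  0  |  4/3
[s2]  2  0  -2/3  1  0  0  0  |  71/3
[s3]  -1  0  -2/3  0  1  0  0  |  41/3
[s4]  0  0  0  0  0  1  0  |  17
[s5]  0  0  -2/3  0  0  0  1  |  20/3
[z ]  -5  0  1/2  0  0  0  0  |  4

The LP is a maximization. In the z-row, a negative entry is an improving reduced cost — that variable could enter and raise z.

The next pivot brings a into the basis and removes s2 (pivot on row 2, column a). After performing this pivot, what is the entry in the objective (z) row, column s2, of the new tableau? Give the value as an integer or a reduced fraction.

5/2

Pivot element is row 2, column a: 2.
Normalize row 2: new (row 2, s2) = 1/2 = 1/2.
z-row ← z-row − (-5)·(new row 2): 0 − (-5)·(1/2) = 5/2.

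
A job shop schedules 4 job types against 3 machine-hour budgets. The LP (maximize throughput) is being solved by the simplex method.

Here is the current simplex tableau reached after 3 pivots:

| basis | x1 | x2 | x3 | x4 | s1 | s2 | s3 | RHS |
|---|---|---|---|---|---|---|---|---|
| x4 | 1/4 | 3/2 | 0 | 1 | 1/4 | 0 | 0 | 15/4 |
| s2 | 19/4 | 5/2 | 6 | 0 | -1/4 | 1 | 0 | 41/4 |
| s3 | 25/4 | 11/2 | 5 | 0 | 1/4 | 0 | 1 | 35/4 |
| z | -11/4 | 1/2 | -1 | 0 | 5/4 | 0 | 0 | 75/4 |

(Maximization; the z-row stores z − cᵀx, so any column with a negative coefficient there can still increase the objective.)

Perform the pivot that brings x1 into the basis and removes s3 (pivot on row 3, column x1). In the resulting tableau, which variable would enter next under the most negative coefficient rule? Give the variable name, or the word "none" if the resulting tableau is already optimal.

none

Pivot element 25/4. New z-row = old z-row − (-11/4)·(row 3/(25/4)).
Updated z-row coefficients: x1: 0, x2: 73/25, x3: 6/5, x4: 0, s1: 34/25, s2: 0, s3: 11/25.
No coefficient is strictly negative; the tableau after this pivot is optimal.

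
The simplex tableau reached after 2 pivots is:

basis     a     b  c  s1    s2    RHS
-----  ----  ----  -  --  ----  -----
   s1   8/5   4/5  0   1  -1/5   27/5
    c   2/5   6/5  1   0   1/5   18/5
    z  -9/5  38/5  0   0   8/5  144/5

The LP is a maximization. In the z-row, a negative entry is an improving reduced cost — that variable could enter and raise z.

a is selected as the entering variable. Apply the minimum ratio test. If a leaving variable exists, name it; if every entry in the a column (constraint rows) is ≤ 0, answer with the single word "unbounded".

s1

Ratios: row 1 (s1): (27/5)/(8/5) = 27/8; row 2 (c): (18/5)/(2/5) = 9.
Minimum ratio is in the s1 row, so s1 leaves.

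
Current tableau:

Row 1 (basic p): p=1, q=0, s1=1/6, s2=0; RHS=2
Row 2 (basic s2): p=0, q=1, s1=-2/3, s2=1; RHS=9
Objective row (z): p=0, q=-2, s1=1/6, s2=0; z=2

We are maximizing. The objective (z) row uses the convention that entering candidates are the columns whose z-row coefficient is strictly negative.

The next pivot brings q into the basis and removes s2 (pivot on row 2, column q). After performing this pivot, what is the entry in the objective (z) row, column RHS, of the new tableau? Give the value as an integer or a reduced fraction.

20

Pivot element is row 2, column q: 1.
Normalize row 2: new (row 2, RHS) = 9/1 = 9.
z-row ← z-row − (-2)·(new row 2): 2 − (-2)·9 = 20.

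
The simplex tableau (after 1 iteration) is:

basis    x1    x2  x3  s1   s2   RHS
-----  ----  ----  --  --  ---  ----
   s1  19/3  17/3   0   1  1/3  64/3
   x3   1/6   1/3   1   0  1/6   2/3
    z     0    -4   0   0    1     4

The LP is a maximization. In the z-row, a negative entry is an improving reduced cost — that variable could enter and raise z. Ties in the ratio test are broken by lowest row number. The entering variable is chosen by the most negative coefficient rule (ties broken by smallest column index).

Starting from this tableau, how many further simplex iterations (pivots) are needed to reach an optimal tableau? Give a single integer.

pivot: x2 in, x3 out → z = 12
No improving column remains; optimal.

1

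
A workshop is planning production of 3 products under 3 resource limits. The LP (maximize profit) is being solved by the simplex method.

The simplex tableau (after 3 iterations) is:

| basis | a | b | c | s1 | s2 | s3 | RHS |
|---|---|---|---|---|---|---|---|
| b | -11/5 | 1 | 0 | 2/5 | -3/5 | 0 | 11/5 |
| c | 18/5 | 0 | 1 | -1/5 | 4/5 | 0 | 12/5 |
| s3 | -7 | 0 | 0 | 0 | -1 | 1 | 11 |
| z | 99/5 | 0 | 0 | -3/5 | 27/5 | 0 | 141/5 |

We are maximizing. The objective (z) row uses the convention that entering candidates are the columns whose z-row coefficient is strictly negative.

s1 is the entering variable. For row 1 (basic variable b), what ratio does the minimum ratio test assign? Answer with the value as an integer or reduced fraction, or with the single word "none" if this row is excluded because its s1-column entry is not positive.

11/2

Ratio = RHS / (s1 entry) = (11/5) / (2/5) = 11/2.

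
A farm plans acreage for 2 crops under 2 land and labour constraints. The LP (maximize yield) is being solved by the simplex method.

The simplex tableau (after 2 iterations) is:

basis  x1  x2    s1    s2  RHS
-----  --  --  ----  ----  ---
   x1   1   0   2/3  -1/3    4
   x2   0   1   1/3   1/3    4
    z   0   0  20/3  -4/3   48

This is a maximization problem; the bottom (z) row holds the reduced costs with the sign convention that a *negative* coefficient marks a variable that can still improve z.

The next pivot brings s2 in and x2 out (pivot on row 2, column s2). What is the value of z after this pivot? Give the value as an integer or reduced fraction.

64

Minimum ratio for s2: 4/(1/3) = 12.
z changes by −(z-row coeff of s2)·ratio = −(-4/3)·12 = 16.
New z = 48 + 16 = 64.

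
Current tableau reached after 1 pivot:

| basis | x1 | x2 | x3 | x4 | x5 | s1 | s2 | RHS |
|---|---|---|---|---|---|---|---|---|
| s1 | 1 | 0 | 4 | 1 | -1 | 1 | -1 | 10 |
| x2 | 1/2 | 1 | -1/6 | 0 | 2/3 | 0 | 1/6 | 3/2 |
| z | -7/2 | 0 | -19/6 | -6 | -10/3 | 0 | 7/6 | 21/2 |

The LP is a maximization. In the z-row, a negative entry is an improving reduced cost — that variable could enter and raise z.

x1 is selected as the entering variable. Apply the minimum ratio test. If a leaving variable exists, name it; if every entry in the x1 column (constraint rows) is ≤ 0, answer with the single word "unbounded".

x2

Ratios: row 1 (s1): 10/1 = 10; row 2 (x2): (3/2)/(1/2) = 3.
Minimum ratio is in the x2 row, so x2 leaves.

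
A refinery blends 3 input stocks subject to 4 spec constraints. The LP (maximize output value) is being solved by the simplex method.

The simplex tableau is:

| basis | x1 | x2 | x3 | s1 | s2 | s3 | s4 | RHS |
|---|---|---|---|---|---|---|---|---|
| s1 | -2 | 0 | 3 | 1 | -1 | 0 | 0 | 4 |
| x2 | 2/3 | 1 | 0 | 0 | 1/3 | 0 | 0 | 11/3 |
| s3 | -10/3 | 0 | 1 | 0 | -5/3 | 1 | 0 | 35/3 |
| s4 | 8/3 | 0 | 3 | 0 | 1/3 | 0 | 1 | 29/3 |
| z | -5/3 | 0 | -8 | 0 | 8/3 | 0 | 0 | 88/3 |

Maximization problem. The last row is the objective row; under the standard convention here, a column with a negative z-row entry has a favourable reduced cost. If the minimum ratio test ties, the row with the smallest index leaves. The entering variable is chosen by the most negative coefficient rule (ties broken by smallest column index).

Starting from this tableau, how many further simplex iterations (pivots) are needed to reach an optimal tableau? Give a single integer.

pivot: x3 in, s1 out → z = 40
pivot: x1 in, s4 out → z = 97/2
No improving column remains; optimal.

2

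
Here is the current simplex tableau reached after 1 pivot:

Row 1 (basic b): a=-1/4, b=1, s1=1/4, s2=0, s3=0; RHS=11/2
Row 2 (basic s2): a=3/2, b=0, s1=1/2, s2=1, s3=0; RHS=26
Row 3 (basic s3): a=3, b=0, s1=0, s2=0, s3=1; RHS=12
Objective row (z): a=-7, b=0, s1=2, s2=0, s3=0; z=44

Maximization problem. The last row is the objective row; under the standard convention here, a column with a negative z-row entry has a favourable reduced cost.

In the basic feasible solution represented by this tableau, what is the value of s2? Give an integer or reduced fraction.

26

s2 is basic (row 2); its value is the RHS of that row: 26.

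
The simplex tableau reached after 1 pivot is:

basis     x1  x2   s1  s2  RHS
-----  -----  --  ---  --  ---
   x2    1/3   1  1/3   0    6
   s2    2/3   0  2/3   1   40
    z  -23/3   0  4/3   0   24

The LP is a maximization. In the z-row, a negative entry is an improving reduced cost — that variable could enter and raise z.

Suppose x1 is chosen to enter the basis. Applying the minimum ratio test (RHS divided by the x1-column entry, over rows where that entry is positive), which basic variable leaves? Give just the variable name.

Ratios: row 1 (x2): 6/(1/3) = 18; row 2 (s2): 40/(2/3) = 60.
Minimum ratio 18 is in the x2 row, so x2 leaves.

x2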